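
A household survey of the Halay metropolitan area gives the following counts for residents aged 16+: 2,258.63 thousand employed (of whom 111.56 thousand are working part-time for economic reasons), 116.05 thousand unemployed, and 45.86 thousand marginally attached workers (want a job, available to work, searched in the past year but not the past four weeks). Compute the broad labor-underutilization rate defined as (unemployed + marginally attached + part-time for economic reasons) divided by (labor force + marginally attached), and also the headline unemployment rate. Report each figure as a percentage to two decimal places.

Broad underutilization rate ≈ 11.30%; headline unemployment rate ≈ 4.89%.

Labor force = 2,258.63 + 116.05 = 2,374.68 thousand.
Numerator = 116.05 + 45.86 + 111.56 = 273.47 thousand.
Denominator = 2,374.68 + 45.86 = 2,420.54 thousand.
Broad rate = 273.47 / 2,420.54 = 11.30%.
Headline unemployment rate = 116.05 / 2,374.68 = 4.89%.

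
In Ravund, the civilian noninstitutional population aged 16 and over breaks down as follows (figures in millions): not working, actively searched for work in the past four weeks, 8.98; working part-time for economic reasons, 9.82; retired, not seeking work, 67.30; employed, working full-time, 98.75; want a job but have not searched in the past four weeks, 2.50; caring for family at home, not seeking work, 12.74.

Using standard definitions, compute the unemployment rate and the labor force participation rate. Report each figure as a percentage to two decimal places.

Employed = 9.82 + 98.75 = 108.57 million (anyone who worked, including part-time for economic reasons, counts as employed).
Unemployed = 8.98 million.
Labor force = 108.57 + 8.98 = 117.55 million.
Not in labor force = 67.30 + 2.50 + 12.74 = 82.54 million (those not working and not actively searching are outside the labor force — including those who want a job but have given up searching).
Civilian working-age population = 117.55 + 82.54 = 200.09 million.
Unemployment rate = 8.98 / 117.55 = 7.64%.
Labor force participation rate = 117.55 / 200.09 = 58.75%.

Unemployment rate ≈ 7.64%; labor force participation rate ≈ 58.75%.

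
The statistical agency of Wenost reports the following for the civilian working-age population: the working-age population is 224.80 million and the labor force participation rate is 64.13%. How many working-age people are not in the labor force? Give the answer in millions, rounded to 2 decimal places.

About 80.64 million are not in the labor force.

Share not in the labor force = 1 − 0.6413 = 0.3587.
Not in labor force = 0.3587 × 224.80 ≈ 80.64 million.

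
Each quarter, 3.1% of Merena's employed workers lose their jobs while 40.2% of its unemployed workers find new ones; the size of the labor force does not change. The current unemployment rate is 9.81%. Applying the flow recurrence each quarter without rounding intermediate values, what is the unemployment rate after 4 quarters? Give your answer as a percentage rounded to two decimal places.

Unemployment rate after four quarters ≈ 7.43%.

With a fixed labor force, u_{t+1} = u_t + s·(1−u_t) − f·u_t = u_t·(1−s−f) + s.
Here 1−s−f = 0.567 and s = 0.031.
u_1 = 0.098100 × 0.567 + 0.031 = 0.086623.
u_2 = 0.086623 × 0.567 + 0.031 = 0.080115.
u_3 = 0.080115 × 0.567 + 0.031 = 0.076425.
u_4 = 0.076425 × 0.567 + 0.031 = 0.074333.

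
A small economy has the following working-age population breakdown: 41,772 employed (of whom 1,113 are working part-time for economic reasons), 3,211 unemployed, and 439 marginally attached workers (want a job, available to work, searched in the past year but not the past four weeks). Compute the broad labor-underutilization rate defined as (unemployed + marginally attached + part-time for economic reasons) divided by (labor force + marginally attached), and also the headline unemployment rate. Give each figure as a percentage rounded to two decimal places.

Labor force = 41,772 + 3,211 = 44,983.
Numerator = 3,211 + 439 + 1,113 = 4,763.
Denominator = 44,983 + 439 = 45,422.
Broad rate = 4,763 / 45,422 = 10.49%.
Headline unemployment rate = 3,211 / 44,983 = 7.14%.

Broad underutilization rate ≈ 10.49%; headline unemployment rate ≈ 7.14%.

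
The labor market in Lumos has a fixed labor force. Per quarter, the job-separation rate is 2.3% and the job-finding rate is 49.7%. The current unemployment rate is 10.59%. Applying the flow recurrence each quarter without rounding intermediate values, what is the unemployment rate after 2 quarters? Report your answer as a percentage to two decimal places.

Unemployment rate after two quarters ≈ 5.84%.

With a fixed labor force, u_{t+1} = u_t + s·(1−u_t) − f·u_t = u_t·(1−s−f) + s.
Here 1−s−f = 0.480 and s = 0.023.
u_1 = 0.105900 × 0.480 + 0.023 = 0.073832.
u_2 = 0.073832 × 0.480 + 0.023 = 0.058439.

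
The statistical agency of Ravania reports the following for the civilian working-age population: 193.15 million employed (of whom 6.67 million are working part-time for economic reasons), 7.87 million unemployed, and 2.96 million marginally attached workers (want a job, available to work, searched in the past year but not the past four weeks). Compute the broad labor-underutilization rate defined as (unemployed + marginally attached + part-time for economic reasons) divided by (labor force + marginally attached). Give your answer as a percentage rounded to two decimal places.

Labor force = 193.15 + 7.87 = 201.02 million.
Numerator = 7.87 + 2.96 + 6.67 = 17.50 million.
Denominator = 201.02 + 2.96 = 203.98 million.
Broad rate = 17.50 / 203.98 = 8.58%.

Broad underutilization rate ≈ 8.58%.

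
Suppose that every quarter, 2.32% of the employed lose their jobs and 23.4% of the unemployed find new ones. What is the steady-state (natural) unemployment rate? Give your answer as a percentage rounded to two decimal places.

At steady state the flows balance: s·E = f·U, so U/(E+U) = s/(s+f).
u* = 2.32 / (2.32 + 23.4) = 2.32 / 25.72 = 9.02%.

Steady-state unemployment rate ≈ 9.02%.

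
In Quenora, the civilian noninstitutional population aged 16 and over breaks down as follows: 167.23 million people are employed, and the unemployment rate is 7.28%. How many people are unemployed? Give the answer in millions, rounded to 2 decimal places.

About 13.13 million are unemployed.

Let U be the number unemployed. The labor force is E + U, and U/(E+U) = 0.0728.
So U = 0.0728 × 167.23 / (1 − 0.0728) = 12.1743 / 0.9272 ≈ 13.13 million.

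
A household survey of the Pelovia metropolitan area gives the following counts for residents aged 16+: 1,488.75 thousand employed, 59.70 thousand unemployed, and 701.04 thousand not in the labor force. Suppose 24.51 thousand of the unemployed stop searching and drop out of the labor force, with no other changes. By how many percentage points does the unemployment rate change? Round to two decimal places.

Initially, labor force = 1,488.75 + 59.70 = 1,548.45 thousand, so u = 59.70/1,548.45 = 3.86%.
After the change, unemployed and labor force both fall by 24.51 → E = 1,488.75, U = 35.19, labor force = 1,523.94 thousand.
New unemployment rate = 35.19 / 1,523.94 = 2.31%.
Change = 2.31% − 3.86% = −1.55 percentage points.

The unemployment rate changes by −1.55 percentage points.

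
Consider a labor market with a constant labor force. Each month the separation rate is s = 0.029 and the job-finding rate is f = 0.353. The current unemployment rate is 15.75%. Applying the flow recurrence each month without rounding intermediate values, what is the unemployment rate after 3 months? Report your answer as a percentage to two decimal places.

Unemployment rate after three months ≈ 9.52%.

With a fixed labor force, u_{t+1} = u_t + s·(1−u_t) − f·u_t = u_t·(1−s−f) + s.
Here 1−s−f = 0.618 and s = 0.029.
u_1 = 0.157500 × 0.618 + 0.029 = 0.126335.
u_2 = 0.126335 × 0.618 + 0.029 = 0.107075.
u_3 = 0.107075 × 0.618 + 0.029 = 0.095172.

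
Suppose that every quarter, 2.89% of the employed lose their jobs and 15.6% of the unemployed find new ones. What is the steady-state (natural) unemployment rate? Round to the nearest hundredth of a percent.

Steady-state unemployment rate ≈ 15.63%.

At steady state the flows balance: s·E = f·U, so U/(E+U) = s/(s+f).
u* = 2.89 / (2.89 + 15.6) = 2.89 / 18.49 = 15.63%.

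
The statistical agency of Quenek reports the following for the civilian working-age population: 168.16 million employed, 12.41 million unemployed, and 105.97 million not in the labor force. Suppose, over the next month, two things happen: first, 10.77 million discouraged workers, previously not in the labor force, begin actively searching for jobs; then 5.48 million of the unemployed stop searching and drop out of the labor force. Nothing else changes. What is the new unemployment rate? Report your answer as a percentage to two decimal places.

New unemployment rate ≈ 9.52%.

Initially, labor force = 168.16 + 12.41 = 180.57 million, so u = 12.41/180.57 = 6.87%.
After the first change, unemployed and labor force both rise by 10.77 → E = 168.16, U = 23.18, labor force = 191.34 million.
After the second change, unemployed and labor force both fall by 5.48 → E = 168.16, U = 17.70, labor force = 185.86 million.
New unemployment rate = 17.70 / 185.86 = 9.52%.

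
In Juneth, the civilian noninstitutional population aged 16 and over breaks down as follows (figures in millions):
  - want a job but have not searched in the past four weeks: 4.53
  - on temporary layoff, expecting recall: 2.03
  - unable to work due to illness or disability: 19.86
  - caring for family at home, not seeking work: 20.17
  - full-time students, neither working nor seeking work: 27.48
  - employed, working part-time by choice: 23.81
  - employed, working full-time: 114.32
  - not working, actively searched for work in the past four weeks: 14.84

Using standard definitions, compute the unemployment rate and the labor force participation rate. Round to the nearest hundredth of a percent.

Unemployment rate ≈ 10.88%; labor force participation rate ≈ 68.27%.

Employed = 23.81 + 114.32 = 138.13 million.
Unemployed = 2.03 + 14.84 = 16.87 million (jobless and actively searching, or on temporary layoff).
Labor force = 138.13 + 16.87 = 155.00 million.
Not in labor force = 4.53 + 19.86 + 20.17 + 27.48 = 72.04 million (those not working and not actively searching are outside the labor force — including those who want a job but have given up searching).
Civilian working-age population = 155.00 + 72.04 = 227.04 million.
Unemployment rate = 16.87 / 155.00 = 10.88%.
Labor force participation rate = 155.00 / 227.04 = 68.27%.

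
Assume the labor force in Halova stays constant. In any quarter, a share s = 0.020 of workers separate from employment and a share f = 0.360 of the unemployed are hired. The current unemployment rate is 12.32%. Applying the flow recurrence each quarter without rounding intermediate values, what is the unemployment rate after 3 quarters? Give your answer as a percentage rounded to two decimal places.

Unemployment rate after three quarters ≈ 6.95%.

With a fixed labor force, u_{t+1} = u_t + s·(1−u_t) − f·u_t = u_t·(1−s−f) + s.
Here 1−s−f = 0.620 and s = 0.020.
u_1 = 0.123200 × 0.620 + 0.020 = 0.096384.
u_2 = 0.096384 × 0.620 + 0.020 = 0.079758.
u_3 = 0.079758 × 0.620 + 0.020 = 0.069450.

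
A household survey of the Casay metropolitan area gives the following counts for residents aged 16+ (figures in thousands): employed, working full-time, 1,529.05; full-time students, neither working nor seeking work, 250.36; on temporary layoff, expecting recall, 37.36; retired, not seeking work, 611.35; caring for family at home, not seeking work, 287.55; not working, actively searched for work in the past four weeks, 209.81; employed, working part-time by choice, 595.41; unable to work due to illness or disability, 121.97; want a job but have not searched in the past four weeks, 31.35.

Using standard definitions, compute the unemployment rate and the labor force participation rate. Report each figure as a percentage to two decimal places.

Unemployment rate ≈ 10.42%; labor force participation rate ≈ 64.55%.

Employed = 1,529.05 + 595.41 = 2,124.46 thousand.
Unemployed = 37.36 + 209.81 = 247.17 thousand (jobless and actively searching, or on temporary layoff).
Labor force = 2,124.46 + 247.17 = 2,371.63 thousand.
Not in labor force = 250.36 + 611.35 + 287.55 + 121.97 + 31.35 = 1,302.58 thousand (those not working and not actively searching are outside the labor force — including those who want a job but have given up searching).
Civilian working-age population = 2,371.63 + 1,302.58 = 3,674.21 thousand.
Unemployment rate = 247.17 / 2,371.63 = 10.42%.
Labor force participation rate = 2,371.63 / 3,674.21 = 64.55%.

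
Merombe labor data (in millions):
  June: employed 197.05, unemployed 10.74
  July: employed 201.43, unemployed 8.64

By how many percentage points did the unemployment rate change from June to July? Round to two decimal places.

The unemployment rate changed by −1.06 percentage points.

June: labor force = 197.05 + 10.74 = 207.79; u = 10.74/207.79 = 5.17%.
July: labor force = 201.43 + 8.64 = 210.07; u = 8.64/210.07 = 4.11%.
Change = 4.11% − 5.17% = −1.06 pp.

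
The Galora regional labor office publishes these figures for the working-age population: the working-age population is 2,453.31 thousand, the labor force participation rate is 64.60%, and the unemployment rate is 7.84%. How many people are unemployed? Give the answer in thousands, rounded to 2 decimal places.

Labor force = 0.6460 × 2,453.31 = 1,584.84 thousand.
Unemployed = 0.0784 × 1,584.84 ≈ 124.25 thousand.

About 124.25 thousand are unemployed.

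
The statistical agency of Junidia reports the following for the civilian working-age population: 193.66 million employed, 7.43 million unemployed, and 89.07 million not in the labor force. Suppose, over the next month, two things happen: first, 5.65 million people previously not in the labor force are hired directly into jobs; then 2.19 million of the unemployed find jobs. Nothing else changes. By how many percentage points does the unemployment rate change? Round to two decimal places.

The unemployment rate changes by −1.16 percentage points.

Initially, labor force = 193.66 + 7.43 = 201.09 million, so u = 7.43/201.09 = 3.69%.
After the first change, employed and labor force both rise by 5.65; unemployed unchanged → E = 199.31, U = 7.43, labor force = 206.74 million.
After the second change, unemployed falls and employed rises by 2.19; labor force unchanged → E = 201.50, U = 5.24, labor force = 206.74 million.
New unemployment rate = 5.24 / 206.74 = 2.53%.
Change = 2.53% − 3.69% = −1.16 percentage points.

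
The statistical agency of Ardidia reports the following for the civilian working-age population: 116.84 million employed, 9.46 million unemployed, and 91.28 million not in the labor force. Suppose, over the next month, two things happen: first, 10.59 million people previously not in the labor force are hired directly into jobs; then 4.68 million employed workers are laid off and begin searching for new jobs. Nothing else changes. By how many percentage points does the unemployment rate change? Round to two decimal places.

The unemployment rate changes by +2.84 percentage points.

Initially, labor force = 116.84 + 9.46 = 126.30 million, so u = 9.46/126.30 = 7.49%.
After the first change, employed and labor force both rise by 10.59; unemployed unchanged → E = 127.43, U = 9.46, labor force = 136.89 million.
After the second change, employed falls and unemployed rises by 4.68; labor force unchanged → E = 122.75, U = 14.14, labor force = 136.89 million.
New unemployment rate = 14.14 / 136.89 = 10.33%.
Change = 10.33% − 7.49% = +2.84 percentage points.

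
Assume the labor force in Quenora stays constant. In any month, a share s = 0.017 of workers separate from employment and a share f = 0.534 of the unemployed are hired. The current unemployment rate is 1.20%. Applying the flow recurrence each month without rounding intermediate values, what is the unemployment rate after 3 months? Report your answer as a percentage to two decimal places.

With a fixed labor force, u_{t+1} = u_t + s·(1−u_t) − f·u_t = u_t·(1−s−f) + s.
Here 1−s−f = 0.449 and s = 0.017.
u_1 = 0.012000 × 0.449 + 0.017 = 0.022388.
u_2 = 0.022388 × 0.449 + 0.017 = 0.027052.
u_3 = 0.027052 × 0.449 + 0.017 = 0.029146.

Unemployment rate after three months ≈ 2.91%.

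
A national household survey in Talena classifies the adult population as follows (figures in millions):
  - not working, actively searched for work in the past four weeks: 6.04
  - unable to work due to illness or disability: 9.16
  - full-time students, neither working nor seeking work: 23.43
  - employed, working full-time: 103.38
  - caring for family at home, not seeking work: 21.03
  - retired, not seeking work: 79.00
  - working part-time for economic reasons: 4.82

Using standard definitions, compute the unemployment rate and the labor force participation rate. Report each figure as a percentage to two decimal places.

Unemployment rate ≈ 5.29%; labor force participation rate ≈ 46.28%.

Employed = 103.38 + 4.82 = 108.20 million (anyone who worked, including part-time for economic reasons, counts as employed).
Unemployed = 6.04 million.
Labor force = 108.20 + 6.04 = 114.24 million.
Not in labor force = 9.16 + 23.43 + 21.03 + 79.00 = 132.62 million (those not working and not actively searching are outside the labor force).
Civilian working-age population = 114.24 + 132.62 = 246.86 million.
Unemployment rate = 6.04 / 114.24 = 5.29%.
Labor force participation rate = 114.24 / 246.86 = 46.28%.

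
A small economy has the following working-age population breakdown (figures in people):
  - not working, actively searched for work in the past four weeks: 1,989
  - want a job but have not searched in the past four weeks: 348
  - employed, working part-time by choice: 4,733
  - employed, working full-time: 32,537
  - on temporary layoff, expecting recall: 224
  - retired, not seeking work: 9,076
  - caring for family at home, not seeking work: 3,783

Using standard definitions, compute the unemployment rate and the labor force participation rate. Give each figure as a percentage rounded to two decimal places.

Employed = 4,733 + 32,537 = 37,270.
Unemployed = 1,989 + 224 = 2,213 (jobless and actively searching, or on temporary layoff).
Labor force = 37,270 + 2,213 = 39,483.
Not in labor force = 348 + 9,076 + 3,783 = 13,207 (those not working and not actively searching are outside the labor force — including those who want a job but have given up searching).
Civilian working-age population = 39,483 + 13,207 = 52,690.
Unemployment rate = 2,213 / 39,483 = 5.60%.
Labor force participation rate = 39,483 / 52,690 = 74.93%.

Unemployment rate ≈ 5.60%; labor force participation rate ≈ 74.93%.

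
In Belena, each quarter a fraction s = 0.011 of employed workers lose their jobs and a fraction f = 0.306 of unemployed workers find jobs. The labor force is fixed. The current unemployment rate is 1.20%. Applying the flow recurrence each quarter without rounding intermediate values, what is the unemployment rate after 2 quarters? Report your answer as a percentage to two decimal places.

With a fixed labor force, u_{t+1} = u_t + s·(1−u_t) − f·u_t = u_t·(1−s−f) + s.
Here 1−s−f = 0.683 and s = 0.011.
u_1 = 0.012000 × 0.683 + 0.011 = 0.019196.
u_2 = 0.019196 × 0.683 + 0.011 = 0.024111.

Unemployment rate after two quarters ≈ 2.41%.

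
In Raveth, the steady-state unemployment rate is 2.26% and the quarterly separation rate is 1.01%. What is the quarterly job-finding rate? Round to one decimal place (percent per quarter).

From u* = s/(s+f): f = s·(1−u)/u.
f = 1.01 × (1 − 0.0226) / 0.0226 = 0.9872 / 0.0226 ≈ 43.7% per quarter.

Job-finding rate ≈ 43.7% per quarter.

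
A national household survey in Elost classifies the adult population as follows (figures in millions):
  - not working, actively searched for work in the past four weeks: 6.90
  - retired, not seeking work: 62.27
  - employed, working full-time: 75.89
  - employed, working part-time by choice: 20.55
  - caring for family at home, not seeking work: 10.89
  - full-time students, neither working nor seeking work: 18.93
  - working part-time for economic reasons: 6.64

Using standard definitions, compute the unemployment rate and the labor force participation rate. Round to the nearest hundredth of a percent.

Unemployment rate ≈ 6.27%; labor force participation rate ≈ 54.43%.

Employed = 75.89 + 20.55 + 6.64 = 103.08 million (anyone who worked, including part-time for economic reasons, counts as employed).
Unemployed = 6.90 million.
Labor force = 103.08 + 6.90 = 109.98 million.
Not in labor force = 62.27 + 10.89 + 18.93 = 92.09 million (those not working and not actively searching are outside the labor force).
Civilian working-age population = 109.98 + 92.09 = 202.07 million.
Unemployment rate = 6.90 / 109.98 = 6.27%.
Labor force participation rate = 109.98 / 202.07 = 54.43%.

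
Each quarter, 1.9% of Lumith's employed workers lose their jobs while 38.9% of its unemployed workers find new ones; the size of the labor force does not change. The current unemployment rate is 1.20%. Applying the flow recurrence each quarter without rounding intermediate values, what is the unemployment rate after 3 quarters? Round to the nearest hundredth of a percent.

With a fixed labor force, u_{t+1} = u_t + s·(1−u_t) − f·u_t = u_t·(1−s−f) + s.
Here 1−s−f = 0.592 and s = 0.019.
u_1 = 0.012000 × 0.592 + 0.019 = 0.026104.
u_2 = 0.026104 × 0.592 + 0.019 = 0.034454.
u_3 = 0.034454 × 0.592 + 0.019 = 0.039397.

Unemployment rate after three quarters ≈ 3.94%.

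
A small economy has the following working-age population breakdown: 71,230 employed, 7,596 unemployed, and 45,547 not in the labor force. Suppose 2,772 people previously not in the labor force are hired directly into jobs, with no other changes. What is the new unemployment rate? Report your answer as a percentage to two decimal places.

Initially, labor force = 71,230 + 7,596 = 78,826, so u = 7,596/78,826 = 9.64%.
After the change, employed and labor force both rise by 2,772; unemployed unchanged → E = 74,002, U = 7,596, labor force = 81,598.
New unemployment rate = 7,596 / 81,598 = 9.31%.

New unemployment rate ≈ 9.31%.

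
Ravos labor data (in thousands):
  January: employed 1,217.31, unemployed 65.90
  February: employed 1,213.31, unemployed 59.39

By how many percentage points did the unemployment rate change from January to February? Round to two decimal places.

The unemployment rate changed by −0.47 percentage points.

January: labor force = 1,217.31 + 65.90 = 1,283.21; u = 65.90/1,283.21 = 5.14%.
February: labor force = 1,213.31 + 59.39 = 1,272.70; u = 59.39/1,272.70 = 4.67%.
Change = 4.67% − 5.14% = −0.47 pp.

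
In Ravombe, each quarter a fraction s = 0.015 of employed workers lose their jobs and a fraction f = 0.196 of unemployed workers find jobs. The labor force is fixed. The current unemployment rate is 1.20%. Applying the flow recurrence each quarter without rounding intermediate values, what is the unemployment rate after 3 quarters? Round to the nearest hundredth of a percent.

With a fixed labor force, u_{t+1} = u_t + s·(1−u_t) − f·u_t = u_t·(1−s−f) + s.
Here 1−s−f = 0.789 and s = 0.015.
u_1 = 0.012000 × 0.789 + 0.015 = 0.024468.
u_2 = 0.024468 × 0.789 + 0.015 = 0.034305.
u_3 = 0.034305 × 0.789 + 0.015 = 0.042067.

Unemployment rate after three quarters ≈ 4.21%.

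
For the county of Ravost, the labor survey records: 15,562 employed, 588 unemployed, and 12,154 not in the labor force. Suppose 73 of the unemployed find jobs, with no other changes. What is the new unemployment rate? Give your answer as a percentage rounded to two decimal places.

Initially, labor force = 15,562 + 588 = 16,150, so u = 588/16,150 = 3.64%.
After the change, unemployed falls and employed rises by 73; labor force unchanged → E = 15,635, U = 515, labor force = 16,150.
New unemployment rate = 515 / 16,150 = 3.19%.

New unemployment rate ≈ 3.19%.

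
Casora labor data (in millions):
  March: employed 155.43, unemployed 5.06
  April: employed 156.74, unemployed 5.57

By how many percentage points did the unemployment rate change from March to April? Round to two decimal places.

The unemployment rate changed by +0.28 percentage points.

March: labor force = 155.43 + 5.06 = 160.49; u = 5.06/160.49 = 3.15%.
April: labor force = 156.74 + 5.57 = 162.31; u = 5.57/162.31 = 3.43%.
Change = 3.43% − 3.15% = +0.28 pp.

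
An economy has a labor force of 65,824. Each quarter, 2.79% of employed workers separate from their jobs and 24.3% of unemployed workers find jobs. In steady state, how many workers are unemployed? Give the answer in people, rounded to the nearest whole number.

Steady-state unemployment rate u* = s/(s+f) = 2.79/(2.79+24.3) = 0.102990.
Unemployed = u* × labor force = 0.102990 × 65,824 ≈ 6,779.

About 6,779 are unemployed in steady state.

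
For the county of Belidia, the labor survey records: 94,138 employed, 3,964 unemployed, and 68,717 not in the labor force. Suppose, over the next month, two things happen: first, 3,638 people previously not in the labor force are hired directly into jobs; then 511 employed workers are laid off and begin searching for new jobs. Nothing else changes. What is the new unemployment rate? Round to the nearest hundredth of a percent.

Initially, labor force = 94,138 + 3,964 = 98,102, so u = 3,964/98,102 = 4.04%.
After the first change, employed and labor force both rise by 3,638; unemployed unchanged → E = 97,776, U = 3,964, labor force = 101,740.
After the second change, employed falls and unemployed rises by 511; labor force unchanged → E = 97,265, U = 4,475, labor force = 101,740.
New unemployment rate = 4,475 / 101,740 = 4.40%.

New unemployment rate ≈ 4.40%.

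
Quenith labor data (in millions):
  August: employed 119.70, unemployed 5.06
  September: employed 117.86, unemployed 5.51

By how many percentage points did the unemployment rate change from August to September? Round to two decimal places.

The unemployment rate changed by +0.41 percentage points.

August: labor force = 119.70 + 5.06 = 124.76; u = 5.06/124.76 = 4.06%.
September: labor force = 117.86 + 5.51 = 123.37; u = 5.51/123.37 = 4.47%.
Change = 4.47% − 4.06% = +0.41 pp.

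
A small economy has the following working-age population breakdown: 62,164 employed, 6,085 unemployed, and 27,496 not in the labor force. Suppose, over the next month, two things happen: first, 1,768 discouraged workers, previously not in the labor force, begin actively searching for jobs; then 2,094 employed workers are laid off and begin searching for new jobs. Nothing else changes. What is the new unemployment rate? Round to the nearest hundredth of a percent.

Initially, labor force = 62,164 + 6,085 = 68,249, so u = 6,085/68,249 = 8.92%.
After the first change, unemployed and labor force both rise by 1,768 → E = 62,164, U = 7,853, labor force = 70,017.
After the second change, employed falls and unemployed rises by 2,094; labor force unchanged → E = 60,070, U = 9,947, labor force = 70,017.
New unemployment rate = 9,947 / 70,017 = 14.21%.

New unemployment rate ≈ 14.21%.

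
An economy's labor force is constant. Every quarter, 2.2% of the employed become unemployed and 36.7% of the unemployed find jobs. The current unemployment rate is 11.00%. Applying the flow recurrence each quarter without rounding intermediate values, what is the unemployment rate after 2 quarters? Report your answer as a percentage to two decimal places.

With a fixed labor force, u_{t+1} = u_t + s·(1−u_t) − f·u_t = u_t·(1−s−f) + s.
Here 1−s−f = 0.611 and s = 0.022.
u_1 = 0.110000 × 0.611 + 0.022 = 0.089210.
u_2 = 0.089210 × 0.611 + 0.022 = 0.076507.

Unemployment rate after two quarters ≈ 7.65%.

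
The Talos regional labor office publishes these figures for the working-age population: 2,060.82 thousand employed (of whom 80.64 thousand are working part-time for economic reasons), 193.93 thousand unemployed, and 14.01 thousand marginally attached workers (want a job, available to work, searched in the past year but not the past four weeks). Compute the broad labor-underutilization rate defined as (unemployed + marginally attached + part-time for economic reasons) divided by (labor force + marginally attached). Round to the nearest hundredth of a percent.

Broad underutilization rate ≈ 12.72%.

Labor force = 2,060.82 + 193.93 = 2,254.75 thousand.
Numerator = 193.93 + 14.01 + 80.64 = 288.58 thousand.
Denominator = 2,254.75 + 14.01 = 2,268.76 thousand.
Broad rate = 288.58 / 2,268.76 = 12.72%.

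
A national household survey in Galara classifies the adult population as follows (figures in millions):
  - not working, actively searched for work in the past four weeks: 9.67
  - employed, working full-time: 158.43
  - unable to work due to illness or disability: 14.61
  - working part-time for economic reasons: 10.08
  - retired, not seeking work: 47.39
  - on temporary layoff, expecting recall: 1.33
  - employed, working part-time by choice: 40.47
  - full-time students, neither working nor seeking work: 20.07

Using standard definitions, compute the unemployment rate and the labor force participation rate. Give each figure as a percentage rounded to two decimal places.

Employed = 158.43 + 10.08 + 40.47 = 208.98 million (anyone who worked, including part-time for economic reasons, counts as employed).
Unemployed = 9.67 + 1.33 = 11.00 million (jobless and actively searching, or on temporary layoff).
Labor force = 208.98 + 11.00 = 219.98 million.
Not in labor force = 14.61 + 47.39 + 20.07 = 82.07 million (those not working and not actively searching are outside the labor force).
Civilian working-age population = 219.98 + 82.07 = 302.05 million.
Unemployment rate = 11.00 / 219.98 = 5.00%.
Labor force participation rate = 219.98 / 302.05 = 72.83%.

Unemployment rate ≈ 5.00%; labor force participation rate ≈ 72.83%.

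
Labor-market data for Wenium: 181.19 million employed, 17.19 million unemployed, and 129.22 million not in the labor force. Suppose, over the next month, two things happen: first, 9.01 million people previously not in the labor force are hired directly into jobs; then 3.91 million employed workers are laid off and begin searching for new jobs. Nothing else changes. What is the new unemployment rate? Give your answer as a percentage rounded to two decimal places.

Initially, labor force = 181.19 + 17.19 = 198.38 million, so u = 17.19/198.38 = 8.67%.
After the first change, employed and labor force both rise by 9.01; unemployed unchanged → E = 190.20, U = 17.19, labor force = 207.39 million.
After the second change, employed falls and unemployed rises by 3.91; labor force unchanged → E = 186.29, U = 21.10, labor force = 207.39 million.
New unemployment rate = 21.10 / 207.39 = 10.17%.

New unemployment rate ≈ 10.17%.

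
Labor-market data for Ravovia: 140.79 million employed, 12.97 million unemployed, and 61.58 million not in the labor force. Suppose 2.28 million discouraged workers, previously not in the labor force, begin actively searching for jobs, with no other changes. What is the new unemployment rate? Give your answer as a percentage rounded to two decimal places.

Initially, labor force = 140.79 + 12.97 = 153.76 million, so u = 12.97/153.76 = 8.44%.
After the change, unemployed and labor force both rise by 2.28 → E = 140.79, U = 15.25, labor force = 156.04 million.
New unemployment rate = 15.25 / 156.04 = 9.77%.

New unemployment rate ≈ 9.77%.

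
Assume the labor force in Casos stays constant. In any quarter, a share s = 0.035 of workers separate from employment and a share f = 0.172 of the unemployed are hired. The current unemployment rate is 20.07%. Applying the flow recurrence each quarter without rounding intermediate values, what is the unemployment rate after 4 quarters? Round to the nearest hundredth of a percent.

With a fixed labor force, u_{t+1} = u_t + s·(1−u_t) − f·u_t = u_t·(1−s−f) + s.
Here 1−s−f = 0.793 and s = 0.035.
u_1 = 0.200700 × 0.793 + 0.035 = 0.194155.
u_2 = 0.194155 × 0.793 + 0.035 = 0.188965.
u_3 = 0.188965 × 0.793 + 0.035 = 0.184849.
u_4 = 0.184849 × 0.793 + 0.035 = 0.181585.

Unemployment rate after four quarters ≈ 18.16%.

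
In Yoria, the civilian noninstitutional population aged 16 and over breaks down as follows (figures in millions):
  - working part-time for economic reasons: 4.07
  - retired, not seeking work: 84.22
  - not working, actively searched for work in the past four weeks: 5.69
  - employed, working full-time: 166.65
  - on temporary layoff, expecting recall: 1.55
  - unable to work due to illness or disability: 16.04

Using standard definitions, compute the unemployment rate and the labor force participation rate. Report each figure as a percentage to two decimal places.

Unemployment rate ≈ 4.07%; labor force participation rate ≈ 63.96%.

Employed = 4.07 + 166.65 = 170.72 million (anyone who worked, including part-time for economic reasons, counts as employed).
Unemployed = 5.69 + 1.55 = 7.24 million (jobless and actively searching, or on temporary layoff).
Labor force = 170.72 + 7.24 = 177.96 million.
Not in labor force = 84.22 + 16.04 = 100.26 million (those not working and not actively searching are outside the labor force).
Civilian working-age population = 177.96 + 100.26 = 278.22 million.
Unemployment rate = 7.24 / 177.96 = 4.07%.
Labor force participation rate = 177.96 / 278.22 = 63.96%.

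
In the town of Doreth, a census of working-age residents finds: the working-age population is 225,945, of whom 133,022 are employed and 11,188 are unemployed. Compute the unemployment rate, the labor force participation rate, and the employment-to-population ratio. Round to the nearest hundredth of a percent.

Labor force = employed + unemployed = 133,022 + 11,188 = 144,210.
Unemployment rate = 11,188 / 144,210 = 7.76%.
Labor force participation rate = 144,210 / 225,945 = 63.83%.
Employment-population ratio = 133,022 / 225,945 = 58.87%.

Unemployment rate ≈ 7.76%; labor force participation rate ≈ 63.83%; employment-population ratio ≈ 58.87%.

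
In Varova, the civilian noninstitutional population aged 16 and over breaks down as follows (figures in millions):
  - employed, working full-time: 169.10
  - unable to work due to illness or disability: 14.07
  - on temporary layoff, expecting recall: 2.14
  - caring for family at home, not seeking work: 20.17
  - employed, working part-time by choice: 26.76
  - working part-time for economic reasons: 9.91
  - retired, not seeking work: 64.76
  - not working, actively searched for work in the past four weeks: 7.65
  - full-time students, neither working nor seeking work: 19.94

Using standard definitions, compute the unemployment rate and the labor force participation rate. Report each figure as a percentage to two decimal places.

Unemployment rate ≈ 4.54%; labor force participation rate ≈ 64.44%.

Employed = 169.10 + 26.76 + 9.91 = 205.77 million (anyone who worked, including part-time for economic reasons, counts as employed).
Unemployed = 2.14 + 7.65 = 9.79 million (jobless and actively searching, or on temporary layoff).
Labor force = 205.77 + 9.79 = 215.56 million.
Not in labor force = 14.07 + 20.17 + 64.76 + 19.94 = 118.94 million (those not working and not actively searching are outside the labor force).
Civilian working-age population = 215.56 + 118.94 = 334.50 million.
Unemployment rate = 9.79 / 215.56 = 4.54%.
Labor force participation rate = 215.56 / 334.50 = 64.44%.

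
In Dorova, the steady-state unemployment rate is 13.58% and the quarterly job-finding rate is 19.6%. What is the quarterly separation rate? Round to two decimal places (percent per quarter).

From u* = s/(s+f): s = u·f/(1−u).
s = 0.1358 × 19.6 / (1 − 0.1358) = 2.6617 / 0.8642 ≈ 3.08% per quarter.

Separation rate ≈ 3.08% per quarter.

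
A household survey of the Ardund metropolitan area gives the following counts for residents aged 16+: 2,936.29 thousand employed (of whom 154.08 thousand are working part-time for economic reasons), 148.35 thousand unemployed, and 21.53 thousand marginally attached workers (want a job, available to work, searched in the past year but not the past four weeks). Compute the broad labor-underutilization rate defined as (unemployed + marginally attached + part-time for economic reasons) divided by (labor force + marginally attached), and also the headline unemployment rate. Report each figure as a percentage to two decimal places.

Broad underutilization rate ≈ 10.43%; headline unemployment rate ≈ 4.81%.

Labor force = 2,936.29 + 148.35 = 3,084.64 thousand.
Numerator = 148.35 + 21.53 + 154.08 = 323.96 thousand.
Denominator = 3,084.64 + 21.53 = 3,106.17 thousand.
Broad rate = 323.96 / 3,106.17 = 10.43%.
Headline unemployment rate = 148.35 / 3,084.64 = 4.81%.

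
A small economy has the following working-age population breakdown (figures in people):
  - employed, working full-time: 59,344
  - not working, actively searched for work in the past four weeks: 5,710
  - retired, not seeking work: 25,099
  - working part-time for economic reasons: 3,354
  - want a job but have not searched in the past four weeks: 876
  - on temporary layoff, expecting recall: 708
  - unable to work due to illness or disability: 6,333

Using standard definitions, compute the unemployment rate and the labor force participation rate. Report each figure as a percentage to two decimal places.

Unemployment rate ≈ 9.29%; labor force participation rate ≈ 68.15%.

Employed = 59,344 + 3,354 = 62,698 (anyone who worked, including part-time for economic reasons, counts as employed).
Unemployed = 5,710 + 708 = 6,418 (jobless and actively searching, or on temporary layoff).
Labor force = 62,698 + 6,418 = 69,116.
Not in labor force = 25,099 + 876 + 6,333 = 32,308 (those not working and not actively searching are outside the labor force — including those who want a job but have given up searching).
Civilian working-age population = 69,116 + 32,308 = 101,424.
Unemployment rate = 6,418 / 69,116 = 9.29%.
Labor force participation rate = 69,116 / 101,424 = 68.15%.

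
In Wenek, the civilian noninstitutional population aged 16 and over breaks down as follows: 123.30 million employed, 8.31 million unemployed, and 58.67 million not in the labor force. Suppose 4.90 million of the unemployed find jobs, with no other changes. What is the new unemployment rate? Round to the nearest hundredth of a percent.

New unemployment rate ≈ 2.59%.

Initially, labor force = 123.30 + 8.31 = 131.61 million, so u = 8.31/131.61 = 6.31%.
After the change, unemployed falls and employed rises by 4.90; labor force unchanged → E = 128.20, U = 3.41, labor force = 131.61 million.
New unemployment rate = 3.41 / 131.61 = 2.59%.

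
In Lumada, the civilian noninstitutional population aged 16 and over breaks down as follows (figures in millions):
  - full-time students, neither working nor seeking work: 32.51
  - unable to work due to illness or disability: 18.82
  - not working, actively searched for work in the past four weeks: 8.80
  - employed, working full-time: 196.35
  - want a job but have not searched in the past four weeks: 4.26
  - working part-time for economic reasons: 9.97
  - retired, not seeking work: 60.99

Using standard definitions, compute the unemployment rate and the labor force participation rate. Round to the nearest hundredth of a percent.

Employed = 196.35 + 9.97 = 206.32 million (anyone who worked, including part-time for economic reasons, counts as employed).
Unemployed = 8.80 million.
Labor force = 206.32 + 8.80 = 215.12 million.
Not in labor force = 32.51 + 18.82 + 4.26 + 60.99 = 116.58 million (those not working and not actively searching are outside the labor force — including those who want a job but have given up searching).
Civilian working-age population = 215.12 + 116.58 = 331.70 million.
Unemployment rate = 8.80 / 215.12 = 4.09%.
Labor force participation rate = 215.12 / 331.70 = 64.85%.

Unemployment rate ≈ 4.09%; labor force participation rate ≈ 64.85%.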